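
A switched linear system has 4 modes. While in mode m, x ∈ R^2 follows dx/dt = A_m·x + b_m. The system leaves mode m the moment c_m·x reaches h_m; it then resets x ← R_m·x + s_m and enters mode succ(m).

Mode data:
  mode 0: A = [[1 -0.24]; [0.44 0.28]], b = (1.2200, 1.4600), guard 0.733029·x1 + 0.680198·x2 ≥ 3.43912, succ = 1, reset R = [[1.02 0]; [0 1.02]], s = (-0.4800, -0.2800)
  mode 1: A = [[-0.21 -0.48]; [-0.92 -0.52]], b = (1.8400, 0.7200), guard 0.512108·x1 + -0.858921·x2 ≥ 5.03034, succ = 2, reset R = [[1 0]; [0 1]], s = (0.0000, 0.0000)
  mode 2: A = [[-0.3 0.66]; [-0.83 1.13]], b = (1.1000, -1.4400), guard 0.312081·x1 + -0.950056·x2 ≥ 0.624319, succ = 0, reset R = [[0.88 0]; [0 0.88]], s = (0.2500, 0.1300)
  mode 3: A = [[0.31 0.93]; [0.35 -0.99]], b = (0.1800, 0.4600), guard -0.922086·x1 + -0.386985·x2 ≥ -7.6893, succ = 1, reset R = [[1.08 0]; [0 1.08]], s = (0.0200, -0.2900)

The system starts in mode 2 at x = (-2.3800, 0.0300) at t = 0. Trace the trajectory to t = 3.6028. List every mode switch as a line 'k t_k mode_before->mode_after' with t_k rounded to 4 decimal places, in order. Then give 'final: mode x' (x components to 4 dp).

1 1.5091 2->0
2 2.6965 0->1
final: 1 3.1665 -0.1678

Mode 2: guard c·x = 0.6243 hit at Δt = 1.5091 (t = 1.5091), x⁻ = (-0.2166, -0.7283) → reset → x⁺ = (0.0594, -0.5109), jump to mode 0
Mode 0: guard c·x = 3.4391 hit at Δt = 1.1874 (t = 2.6965), x⁻ = (2.7869, 2.0527) → reset → x⁺ = (2.3627, 1.8137), jump to mode 1
Mode 1: flow for 0.9063 to horizon, guard not reached → x = (3.1665, -0.1678)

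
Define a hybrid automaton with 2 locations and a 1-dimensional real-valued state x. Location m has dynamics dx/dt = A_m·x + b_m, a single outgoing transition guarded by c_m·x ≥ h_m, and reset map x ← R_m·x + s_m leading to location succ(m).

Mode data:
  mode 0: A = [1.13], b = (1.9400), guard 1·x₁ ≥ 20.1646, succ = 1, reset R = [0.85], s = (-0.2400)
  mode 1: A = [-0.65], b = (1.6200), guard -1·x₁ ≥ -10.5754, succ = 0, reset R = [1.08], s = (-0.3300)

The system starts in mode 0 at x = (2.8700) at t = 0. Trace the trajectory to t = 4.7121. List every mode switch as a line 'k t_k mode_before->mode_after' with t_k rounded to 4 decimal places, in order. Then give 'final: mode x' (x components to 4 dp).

Mode 0: guard c·x = 20.1646 hit at Δt = 1.3827 (t = 1.3827), x⁻ = (20.1646) → reset → x⁺ = (16.8999), jump to mode 1
Mode 1: guard c·x = -10.5754 hit at Δt = 0.8892 (t = 2.2719), x⁻ = (10.5754) → reset → x⁺ = (11.0914), jump to mode 0
Mode 0: guard c·x = 20.1646 hit at Δt = 0.4739 (t = 2.7458), x⁻ = (20.1646) → reset → x⁺ = (16.8999), jump to mode 1
Mode 1: guard c·x = -10.5754 hit at Δt = 0.8892 (t = 3.6350), x⁻ = (10.5754) → reset → x⁺ = (11.0914), jump to mode 0
Mode 0: guard c·x = 20.1646 hit at Δt = 0.4739 (t = 4.1090), x⁻ = (20.1646) → reset → x⁺ = (16.8999), jump to mode 1
Mode 1: flow for 0.6031 to horizon, guard not reached → x = (12.2273)

1 1.3827 0->1
2 2.2719 1->0
3 2.7458 0->1
4 3.6350 1->0
5 4.1090 0->1
final: 1 12.2273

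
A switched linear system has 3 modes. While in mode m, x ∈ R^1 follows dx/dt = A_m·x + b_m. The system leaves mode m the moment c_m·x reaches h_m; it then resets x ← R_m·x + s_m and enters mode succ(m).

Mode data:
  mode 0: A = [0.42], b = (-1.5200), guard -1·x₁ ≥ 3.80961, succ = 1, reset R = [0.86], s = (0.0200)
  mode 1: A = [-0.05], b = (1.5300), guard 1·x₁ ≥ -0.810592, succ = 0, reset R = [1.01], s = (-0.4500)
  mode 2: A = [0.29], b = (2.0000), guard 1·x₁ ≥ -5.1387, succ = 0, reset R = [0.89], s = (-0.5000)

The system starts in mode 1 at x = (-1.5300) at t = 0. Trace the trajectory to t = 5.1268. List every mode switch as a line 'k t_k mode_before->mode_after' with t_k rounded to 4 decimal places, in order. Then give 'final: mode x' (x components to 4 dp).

1 0.4529 1->0
2 1.4496 0->1
3 2.9492 1->0
4 3.9459 0->1
final: 1 -1.3151

Mode 1: guard c·x = -0.8106 hit at Δt = 0.4529 (t = 0.4529), x⁻ = (-0.8106) → reset → x⁺ = (-1.2687), jump to mode 0
Mode 0: guard c·x = 3.8096 hit at Δt = 0.9967 (t = 1.4496), x⁻ = (-3.8096) → reset → x⁺ = (-3.2563), jump to mode 1
Mode 1: guard c·x = -0.8106 hit at Δt = 1.4996 (t = 2.9492), x⁻ = (-0.8106) → reset → x⁺ = (-1.2687), jump to mode 0
Mode 0: guard c·x = 3.8096 hit at Δt = 0.9967 (t = 3.9459), x⁻ = (-3.8096) → reset → x⁺ = (-3.2563), jump to mode 1
Mode 1: flow for 1.1809 to horizon, guard not reached → x = (-1.3151)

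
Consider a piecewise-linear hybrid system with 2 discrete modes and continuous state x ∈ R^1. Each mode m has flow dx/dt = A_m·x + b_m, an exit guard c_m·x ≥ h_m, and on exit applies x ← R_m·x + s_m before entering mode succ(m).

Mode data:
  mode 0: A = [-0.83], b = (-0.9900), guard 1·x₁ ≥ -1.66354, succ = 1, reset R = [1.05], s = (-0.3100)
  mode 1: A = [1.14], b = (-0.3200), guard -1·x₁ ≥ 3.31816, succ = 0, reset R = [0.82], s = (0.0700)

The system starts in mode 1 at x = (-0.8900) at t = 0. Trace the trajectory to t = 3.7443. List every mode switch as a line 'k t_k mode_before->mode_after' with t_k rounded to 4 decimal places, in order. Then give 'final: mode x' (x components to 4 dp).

Mode 1: guard c·x = 3.3182 hit at Δt = 0.9851 (t = 0.9851), x⁻ = (-3.3182) → reset → x⁺ = (-2.6509), jump to mode 0
Mode 0: guard c·x = -1.6635 hit at Δt = 1.3621 (t = 2.3472), x⁻ = (-1.6635) → reset → x⁺ = (-2.0567), jump to mode 1
Mode 1: guard c·x = 3.3182 hit at Δt = 0.3786 (t = 2.7258), x⁻ = (-3.3182) → reset → x⁺ = (-2.6509), jump to mode 0
Mode 0: flow for 1.0185 to horizon, guard not reached → x = (-1.8189)

1 0.9851 1->0
2 2.3472 0->1
3 2.7258 1->0
final: 0 -1.8189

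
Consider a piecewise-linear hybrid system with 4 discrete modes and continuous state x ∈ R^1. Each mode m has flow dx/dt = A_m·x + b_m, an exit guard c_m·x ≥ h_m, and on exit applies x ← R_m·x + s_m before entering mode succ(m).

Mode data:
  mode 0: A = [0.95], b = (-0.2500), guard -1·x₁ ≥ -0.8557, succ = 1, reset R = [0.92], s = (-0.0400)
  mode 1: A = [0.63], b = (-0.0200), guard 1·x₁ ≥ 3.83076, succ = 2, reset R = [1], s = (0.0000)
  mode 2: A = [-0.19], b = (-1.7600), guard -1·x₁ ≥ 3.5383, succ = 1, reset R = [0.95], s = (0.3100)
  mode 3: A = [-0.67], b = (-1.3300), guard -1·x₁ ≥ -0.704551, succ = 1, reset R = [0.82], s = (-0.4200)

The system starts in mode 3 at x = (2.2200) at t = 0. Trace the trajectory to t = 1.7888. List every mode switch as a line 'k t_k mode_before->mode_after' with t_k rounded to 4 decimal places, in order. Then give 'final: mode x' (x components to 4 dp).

Mode 3: guard c·x = -0.7046 hit at Δt = 0.6670 (t = 0.6670), x⁻ = (0.7046) → reset → x⁺ = (0.1577), jump to mode 1
Mode 1: flow for 1.1218 to horizon, guard not reached → x = (0.2872)

1 0.6670 3->1
final: 1 0.2872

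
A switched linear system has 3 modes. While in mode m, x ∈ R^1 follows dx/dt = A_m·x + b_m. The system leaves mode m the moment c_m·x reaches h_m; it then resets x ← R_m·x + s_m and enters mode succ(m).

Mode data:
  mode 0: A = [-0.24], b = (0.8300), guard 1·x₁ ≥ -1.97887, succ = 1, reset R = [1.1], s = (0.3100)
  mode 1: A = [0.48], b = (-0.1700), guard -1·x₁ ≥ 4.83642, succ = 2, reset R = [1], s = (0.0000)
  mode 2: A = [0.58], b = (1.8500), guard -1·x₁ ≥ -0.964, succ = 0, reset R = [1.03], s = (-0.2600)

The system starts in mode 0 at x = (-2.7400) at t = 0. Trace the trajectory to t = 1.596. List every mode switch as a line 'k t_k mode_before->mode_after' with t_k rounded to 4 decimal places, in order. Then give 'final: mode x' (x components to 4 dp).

Mode 0: guard c·x = -1.9789 hit at Δt = 0.5459 (t = 0.5459), x⁻ = (-1.9789) → reset → x⁺ = (-1.8668), jump to mode 1
Mode 1: flow for 1.0501 to horizon, guard not reached → x = (-3.3224)

1 0.5459 0->1
final: 1 -3.3224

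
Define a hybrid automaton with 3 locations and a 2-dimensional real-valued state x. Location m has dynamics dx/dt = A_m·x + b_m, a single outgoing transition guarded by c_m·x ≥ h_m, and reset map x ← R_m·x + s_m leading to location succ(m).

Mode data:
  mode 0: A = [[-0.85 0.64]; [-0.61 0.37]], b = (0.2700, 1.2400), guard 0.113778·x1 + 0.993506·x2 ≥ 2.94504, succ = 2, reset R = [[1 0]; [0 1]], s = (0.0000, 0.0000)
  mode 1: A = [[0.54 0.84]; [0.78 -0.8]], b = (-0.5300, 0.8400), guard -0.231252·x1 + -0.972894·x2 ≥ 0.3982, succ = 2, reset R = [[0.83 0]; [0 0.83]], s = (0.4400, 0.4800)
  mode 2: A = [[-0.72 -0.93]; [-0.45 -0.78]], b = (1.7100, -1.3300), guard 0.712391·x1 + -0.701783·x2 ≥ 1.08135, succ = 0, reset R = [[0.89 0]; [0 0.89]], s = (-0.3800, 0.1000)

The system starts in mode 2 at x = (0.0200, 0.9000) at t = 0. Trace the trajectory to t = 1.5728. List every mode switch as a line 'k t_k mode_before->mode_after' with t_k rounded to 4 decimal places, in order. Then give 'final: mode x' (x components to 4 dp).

1 0.8338 2->0
final: 0 0.4455 0.3673

Mode 2: guard c·x = 1.0814 hit at Δt = 0.8338 (t = 0.8338), x⁻ = (1.0302, -0.4951) → reset → x⁺ = (0.5369, -0.3406), jump to mode 0
Mode 0: flow for 0.7390 to horizon, guard not reached → x = (0.4455, 0.3673)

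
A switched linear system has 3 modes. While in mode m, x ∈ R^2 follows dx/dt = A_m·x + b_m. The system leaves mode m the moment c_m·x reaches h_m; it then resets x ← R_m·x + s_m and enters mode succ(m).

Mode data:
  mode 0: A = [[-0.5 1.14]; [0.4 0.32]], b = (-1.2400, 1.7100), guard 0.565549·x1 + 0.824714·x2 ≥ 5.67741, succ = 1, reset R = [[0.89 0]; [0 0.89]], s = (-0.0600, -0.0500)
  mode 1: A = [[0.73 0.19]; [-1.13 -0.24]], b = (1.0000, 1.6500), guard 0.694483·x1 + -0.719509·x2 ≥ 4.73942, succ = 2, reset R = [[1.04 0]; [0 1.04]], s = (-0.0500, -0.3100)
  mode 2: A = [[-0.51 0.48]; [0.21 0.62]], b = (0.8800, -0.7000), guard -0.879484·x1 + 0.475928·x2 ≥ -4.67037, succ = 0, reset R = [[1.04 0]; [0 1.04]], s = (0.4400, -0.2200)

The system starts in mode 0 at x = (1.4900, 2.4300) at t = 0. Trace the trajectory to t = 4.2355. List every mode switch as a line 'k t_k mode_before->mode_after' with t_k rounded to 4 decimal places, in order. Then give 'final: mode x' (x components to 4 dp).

1 0.6911 0->1
2 1.6657 1->2
3 2.4261 2->0
4 3.0538 0->1
5 3.5311 1->2
final: 2 5.8373 0.7269

Mode 0: guard c·x = 5.6774 hit at Δt = 0.6911 (t = 0.6911), x⁻ = (2.7922, 4.9694) → reset → x⁺ = (2.4250, 4.3727), jump to mode 1
Mode 1: guard c·x = 4.7394 hit at Δt = 0.9746 (t = 1.6657), x⁻ = (7.1514, 0.3156) → reset → x⁺ = (7.3874, 0.0182), jump to mode 2
Mode 2: guard c·x = -4.6704 hit at Δt = 0.7604 (t = 2.4261), x⁻ = (5.6785, 0.6803) → reset → x⁺ = (6.3456, 0.4875), jump to mode 0
Mode 0: guard c·x = 5.6774 hit at Δt = 0.6277 (t = 3.0538), x⁻ = (5.1738, 3.3362) → reset → x⁺ = (4.5447, 2.9192), jump to mode 1
Mode 1: guard c·x = 4.7394 hit at Δt = 0.4773 (t = 3.5311), x⁻ = (7.2071, 0.3694) → reset → x⁺ = (7.4454, 0.0741), jump to mode 2
Mode 2: flow for 0.7044 to horizon, guard not reached → x = (5.8373, 0.7269)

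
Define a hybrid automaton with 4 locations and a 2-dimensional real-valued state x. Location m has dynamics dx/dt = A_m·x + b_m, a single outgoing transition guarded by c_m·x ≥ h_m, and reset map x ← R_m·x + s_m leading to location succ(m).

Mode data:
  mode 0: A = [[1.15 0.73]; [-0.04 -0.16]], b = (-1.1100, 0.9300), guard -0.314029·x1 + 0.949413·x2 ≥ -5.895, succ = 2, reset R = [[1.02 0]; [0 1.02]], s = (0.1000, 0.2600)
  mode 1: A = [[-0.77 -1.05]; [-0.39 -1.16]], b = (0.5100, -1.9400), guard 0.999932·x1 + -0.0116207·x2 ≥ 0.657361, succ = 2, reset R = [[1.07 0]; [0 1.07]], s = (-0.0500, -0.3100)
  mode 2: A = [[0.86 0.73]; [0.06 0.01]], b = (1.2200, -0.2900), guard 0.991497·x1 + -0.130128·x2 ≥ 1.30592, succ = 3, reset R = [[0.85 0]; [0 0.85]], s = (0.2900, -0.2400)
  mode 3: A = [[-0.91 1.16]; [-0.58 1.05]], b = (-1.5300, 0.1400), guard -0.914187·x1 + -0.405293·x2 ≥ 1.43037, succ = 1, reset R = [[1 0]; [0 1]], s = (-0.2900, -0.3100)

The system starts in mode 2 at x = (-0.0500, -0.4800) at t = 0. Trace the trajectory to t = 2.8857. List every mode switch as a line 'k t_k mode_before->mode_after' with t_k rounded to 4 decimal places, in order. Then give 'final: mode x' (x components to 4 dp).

Mode 2: guard c·x = 1.3059 hit at Δt = 1.0576 (t = 1.0576), x⁻ = (1.2172, -0.7612) → reset → x⁺ = (1.3246, -0.8870), jump to mode 3
Mode 3: guard c·x = 1.4304 hit at Δt = 0.6353 (t = 1.6929), x⁻ = (-0.7743, -1.7827) → reset → x⁺ = (-1.0643, -2.0927), jump to mode 1
Mode 1: guard c·x = 0.6574 hit at Δt = 0.6441 (t = 2.3370), x⁻ = (0.6357, -1.8663) → reset → x⁺ = (0.6302, -2.3070), jump to mode 2
Mode 2: flow for 0.5487 to horizon, guard not reached → x = (0.6492, -2.4579)

1 1.0576 2->3
2 1.6929 3->1
3 2.3370 1->2
final: 2 0.6492 -2.4579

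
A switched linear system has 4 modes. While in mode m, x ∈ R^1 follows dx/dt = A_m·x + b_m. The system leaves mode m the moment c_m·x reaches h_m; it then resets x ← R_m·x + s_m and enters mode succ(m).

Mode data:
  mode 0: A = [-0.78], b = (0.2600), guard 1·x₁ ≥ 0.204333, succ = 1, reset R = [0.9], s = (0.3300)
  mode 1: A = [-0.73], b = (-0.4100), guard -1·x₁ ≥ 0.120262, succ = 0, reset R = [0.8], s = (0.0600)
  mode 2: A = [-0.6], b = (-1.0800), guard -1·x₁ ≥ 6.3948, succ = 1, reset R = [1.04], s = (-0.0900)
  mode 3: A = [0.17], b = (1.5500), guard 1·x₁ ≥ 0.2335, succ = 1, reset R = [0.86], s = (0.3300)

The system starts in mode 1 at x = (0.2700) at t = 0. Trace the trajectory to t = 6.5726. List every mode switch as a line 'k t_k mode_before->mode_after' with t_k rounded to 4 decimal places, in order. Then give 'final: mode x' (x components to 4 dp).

Mode 1: guard c·x = 0.1203 hit at Δt = 0.8678 (t = 0.8678), x⁻ = (-0.1203) → reset → x⁺ = (-0.0362), jump to mode 0
Mode 0: guard c·x = 0.2043 hit at Δt = 1.3493 (t = 2.2171), x⁻ = (0.2043) → reset → x⁺ = (0.5139), jump to mode 1
Mode 1: guard c·x = 0.1203 hit at Δt = 1.2201 (t = 3.4372), x⁻ = (-0.1203) → reset → x⁺ = (-0.0362), jump to mode 0
Mode 0: guard c·x = 0.2043 hit at Δt = 1.3493 (t = 4.7865), x⁻ = (0.2043) → reset → x⁺ = (0.5139), jump to mode 1
Mode 1: guard c·x = 0.1203 hit at Δt = 1.2201 (t = 6.0066), x⁻ = (-0.1203) → reset → x⁺ = (-0.0362), jump to mode 0
Mode 0: flow for 0.5660 to horizon, guard not reached → x = (0.0957)

1 0.8678 1->0
2 2.2171 0->1
3 3.4372 1->0
4 4.7865 0->1
5 6.0066 1->0
final: 0 0.0957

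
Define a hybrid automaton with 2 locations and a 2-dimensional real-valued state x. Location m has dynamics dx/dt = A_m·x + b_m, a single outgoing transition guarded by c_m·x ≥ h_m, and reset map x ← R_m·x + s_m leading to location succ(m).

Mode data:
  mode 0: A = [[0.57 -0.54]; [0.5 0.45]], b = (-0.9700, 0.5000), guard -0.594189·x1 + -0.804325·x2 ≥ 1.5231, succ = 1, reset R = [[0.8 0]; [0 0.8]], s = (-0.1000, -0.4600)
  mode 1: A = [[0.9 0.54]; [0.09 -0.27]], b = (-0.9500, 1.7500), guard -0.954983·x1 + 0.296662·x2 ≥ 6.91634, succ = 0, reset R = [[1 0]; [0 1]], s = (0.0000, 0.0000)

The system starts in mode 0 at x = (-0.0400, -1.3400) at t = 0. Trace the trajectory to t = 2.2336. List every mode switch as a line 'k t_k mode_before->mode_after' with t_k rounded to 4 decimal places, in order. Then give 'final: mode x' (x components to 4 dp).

Mode 0: guard c·x = 1.5231 hit at Δt = 1.1004 (t = 1.1004), x⁻ = (-0.3700, -1.6203) → reset → x⁺ = (-0.3960, -1.7562), jump to mode 1
Mode 1: flow for 1.1332 to horizon, guard not reached → x = (-3.8711, 0.2366)

1 1.1004 0->1
final: 1 -3.8711 0.2366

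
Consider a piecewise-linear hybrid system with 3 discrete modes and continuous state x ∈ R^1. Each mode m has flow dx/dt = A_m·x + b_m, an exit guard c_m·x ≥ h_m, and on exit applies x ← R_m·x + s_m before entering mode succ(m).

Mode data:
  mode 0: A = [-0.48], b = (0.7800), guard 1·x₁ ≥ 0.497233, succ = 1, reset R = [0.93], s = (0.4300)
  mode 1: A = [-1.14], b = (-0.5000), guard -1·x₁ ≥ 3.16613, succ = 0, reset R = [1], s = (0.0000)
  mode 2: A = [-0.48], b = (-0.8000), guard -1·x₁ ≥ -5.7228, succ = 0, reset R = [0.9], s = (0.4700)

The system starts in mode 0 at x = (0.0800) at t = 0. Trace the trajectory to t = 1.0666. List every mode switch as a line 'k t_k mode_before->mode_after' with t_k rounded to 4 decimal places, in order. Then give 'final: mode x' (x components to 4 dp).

Mode 0: guard c·x = 0.4972 hit at Δt = 0.6558 (t = 0.6558), x⁻ = (0.4972) → reset → x⁺ = (0.8924), jump to mode 1
Mode 1: flow for 0.4108 to horizon, guard not reached → x = (0.3947)

1 0.6558 0->1
final: 1 0.3947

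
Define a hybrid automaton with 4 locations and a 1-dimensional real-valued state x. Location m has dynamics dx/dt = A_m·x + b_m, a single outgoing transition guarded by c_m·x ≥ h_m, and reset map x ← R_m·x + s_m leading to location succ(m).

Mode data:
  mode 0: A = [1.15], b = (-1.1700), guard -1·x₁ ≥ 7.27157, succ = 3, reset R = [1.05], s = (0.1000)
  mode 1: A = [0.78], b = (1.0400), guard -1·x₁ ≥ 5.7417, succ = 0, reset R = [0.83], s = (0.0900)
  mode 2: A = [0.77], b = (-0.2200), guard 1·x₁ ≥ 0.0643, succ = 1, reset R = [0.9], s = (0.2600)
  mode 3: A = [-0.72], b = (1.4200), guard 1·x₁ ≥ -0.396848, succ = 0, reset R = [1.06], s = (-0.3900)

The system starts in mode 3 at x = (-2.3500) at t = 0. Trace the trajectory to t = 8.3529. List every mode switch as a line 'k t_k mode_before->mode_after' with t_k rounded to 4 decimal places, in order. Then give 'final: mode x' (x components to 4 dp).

Mode 3: guard c·x = -0.3968 hit at Δt = 0.8351 (t = 0.8351), x⁻ = (-0.3968) → reset → x⁺ = (-0.8107), jump to mode 0
Mode 0: guard c·x = 7.2716 hit at Δt = 1.3145 (t = 2.1496), x⁻ = (-7.2716) → reset → x⁺ = (-7.5351), jump to mode 3
Mode 3: guard c·x = -0.3968 hit at Δt = 1.9300 (t = 4.0796), x⁻ = (-0.3968) → reset → x⁺ = (-0.8107), jump to mode 0
Mode 0: guard c·x = 7.2716 hit at Δt = 1.3145 (t = 5.3941), x⁻ = (-7.2716) → reset → x⁺ = (-7.5351), jump to mode 3
Mode 3: guard c·x = -0.3968 hit at Δt = 1.9300 (t = 7.3240), x⁻ = (-0.3968) → reset → x⁺ = (-0.8107), jump to mode 0
Mode 0: flow for 1.0289 to horizon, guard not reached → x = (-4.9509)

1 0.8351 3->0
2 2.1496 0->3
3 4.0796 3->0
4 5.3941 0->3
5 7.3240 3->0
final: 0 -4.9509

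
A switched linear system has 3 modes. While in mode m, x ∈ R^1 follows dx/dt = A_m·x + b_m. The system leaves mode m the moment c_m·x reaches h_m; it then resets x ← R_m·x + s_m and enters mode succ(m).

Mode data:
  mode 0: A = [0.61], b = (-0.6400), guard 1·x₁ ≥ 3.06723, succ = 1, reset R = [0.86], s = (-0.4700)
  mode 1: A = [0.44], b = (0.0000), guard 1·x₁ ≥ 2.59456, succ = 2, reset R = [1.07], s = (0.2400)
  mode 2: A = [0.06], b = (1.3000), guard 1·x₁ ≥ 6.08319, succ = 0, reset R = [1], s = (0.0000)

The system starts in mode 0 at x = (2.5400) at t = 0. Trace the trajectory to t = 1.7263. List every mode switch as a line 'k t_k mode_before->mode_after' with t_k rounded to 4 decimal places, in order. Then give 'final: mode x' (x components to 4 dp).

Mode 0: guard c·x = 3.0672 hit at Δt = 0.4964 (t = 0.4964), x⁻ = (3.0672) → reset → x⁺ = (2.1678), jump to mode 1
Mode 1: guard c·x = 2.5946 hit at Δt = 0.4084 (t = 0.9048), x⁻ = (2.5946) → reset → x⁺ = (3.0162), jump to mode 2
Mode 2: flow for 0.8215 to horizon, guard not reached → x = (4.2633)

1 0.4964 0->1
2 0.9048 1->2
final: 2 4.2633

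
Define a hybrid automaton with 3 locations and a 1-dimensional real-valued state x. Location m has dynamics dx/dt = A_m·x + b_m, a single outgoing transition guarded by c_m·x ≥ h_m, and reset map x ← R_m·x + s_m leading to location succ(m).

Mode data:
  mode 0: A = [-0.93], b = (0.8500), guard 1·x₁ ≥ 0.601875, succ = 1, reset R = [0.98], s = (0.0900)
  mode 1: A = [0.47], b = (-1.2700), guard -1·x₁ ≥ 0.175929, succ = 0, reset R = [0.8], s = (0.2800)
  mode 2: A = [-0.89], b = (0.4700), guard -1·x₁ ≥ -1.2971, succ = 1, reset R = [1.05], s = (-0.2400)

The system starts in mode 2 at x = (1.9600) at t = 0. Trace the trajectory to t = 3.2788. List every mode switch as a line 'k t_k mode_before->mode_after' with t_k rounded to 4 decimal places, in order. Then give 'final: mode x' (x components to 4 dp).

1 0.6985 2->1
2 1.9742 1->0
3 2.9518 0->1
final: 1 0.3439

Mode 2: guard c·x = -1.2971 hit at Δt = 0.6985 (t = 0.6985), x⁻ = (1.2971) → reset → x⁺ = (1.1220), jump to mode 1
Mode 1: guard c·x = 0.1759 hit at Δt = 1.2757 (t = 1.9742), x⁻ = (-0.1759) → reset → x⁺ = (0.1393), jump to mode 0
Mode 0: guard c·x = 0.6019 hit at Δt = 0.9776 (t = 2.9518), x⁻ = (0.6019) → reset → x⁺ = (0.6798), jump to mode 1
Mode 1: flow for 0.3270 to horizon, guard not reached → x = (0.3439)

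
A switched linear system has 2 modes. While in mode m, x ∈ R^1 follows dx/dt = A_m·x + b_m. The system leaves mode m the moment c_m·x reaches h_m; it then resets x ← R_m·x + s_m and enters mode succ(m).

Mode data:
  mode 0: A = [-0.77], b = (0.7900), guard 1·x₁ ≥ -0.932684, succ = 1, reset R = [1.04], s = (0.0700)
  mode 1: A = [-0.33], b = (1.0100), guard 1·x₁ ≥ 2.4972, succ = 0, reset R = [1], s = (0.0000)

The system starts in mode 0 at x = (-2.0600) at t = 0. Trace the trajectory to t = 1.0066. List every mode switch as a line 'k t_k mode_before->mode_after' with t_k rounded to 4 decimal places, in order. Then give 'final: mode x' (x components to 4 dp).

Mode 0: guard c·x = -0.9327 hit at Δt = 0.5904 (t = 0.5904), x⁻ = (-0.9327) → reset → x⁺ = (-0.9000), jump to mode 1
Mode 1: flow for 0.4162 to horizon, guard not reached → x = (-0.3917)

1 0.5904 0->1
final: 1 -0.3917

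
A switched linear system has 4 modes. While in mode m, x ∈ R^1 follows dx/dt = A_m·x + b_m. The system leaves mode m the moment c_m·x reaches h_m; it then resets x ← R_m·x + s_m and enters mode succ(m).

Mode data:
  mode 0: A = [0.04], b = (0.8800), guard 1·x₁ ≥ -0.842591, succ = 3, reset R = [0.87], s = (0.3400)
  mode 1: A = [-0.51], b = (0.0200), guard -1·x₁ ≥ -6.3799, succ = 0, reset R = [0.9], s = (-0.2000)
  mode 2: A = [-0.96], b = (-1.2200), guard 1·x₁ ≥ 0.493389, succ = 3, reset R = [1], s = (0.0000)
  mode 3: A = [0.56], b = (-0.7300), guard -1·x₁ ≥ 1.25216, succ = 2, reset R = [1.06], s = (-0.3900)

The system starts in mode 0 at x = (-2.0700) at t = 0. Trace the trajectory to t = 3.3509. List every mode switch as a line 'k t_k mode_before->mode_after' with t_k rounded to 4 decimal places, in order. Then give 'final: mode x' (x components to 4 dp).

Mode 0: guard c·x = -0.8426 hit at Δt = 1.4941 (t = 1.4941), x⁻ = (-0.8426) → reset → x⁺ = (-0.3931), jump to mode 3
Mode 3: guard c·x = 1.2522 hit at Δt = 0.7316 (t = 2.2257), x⁻ = (-1.2522) → reset → x⁺ = (-1.7173), jump to mode 2
Mode 2: flow for 1.1252 to horizon, guard not reached → x = (-1.4224)

1 1.4941 0->3
2 2.2257 3->2
final: 2 -1.4224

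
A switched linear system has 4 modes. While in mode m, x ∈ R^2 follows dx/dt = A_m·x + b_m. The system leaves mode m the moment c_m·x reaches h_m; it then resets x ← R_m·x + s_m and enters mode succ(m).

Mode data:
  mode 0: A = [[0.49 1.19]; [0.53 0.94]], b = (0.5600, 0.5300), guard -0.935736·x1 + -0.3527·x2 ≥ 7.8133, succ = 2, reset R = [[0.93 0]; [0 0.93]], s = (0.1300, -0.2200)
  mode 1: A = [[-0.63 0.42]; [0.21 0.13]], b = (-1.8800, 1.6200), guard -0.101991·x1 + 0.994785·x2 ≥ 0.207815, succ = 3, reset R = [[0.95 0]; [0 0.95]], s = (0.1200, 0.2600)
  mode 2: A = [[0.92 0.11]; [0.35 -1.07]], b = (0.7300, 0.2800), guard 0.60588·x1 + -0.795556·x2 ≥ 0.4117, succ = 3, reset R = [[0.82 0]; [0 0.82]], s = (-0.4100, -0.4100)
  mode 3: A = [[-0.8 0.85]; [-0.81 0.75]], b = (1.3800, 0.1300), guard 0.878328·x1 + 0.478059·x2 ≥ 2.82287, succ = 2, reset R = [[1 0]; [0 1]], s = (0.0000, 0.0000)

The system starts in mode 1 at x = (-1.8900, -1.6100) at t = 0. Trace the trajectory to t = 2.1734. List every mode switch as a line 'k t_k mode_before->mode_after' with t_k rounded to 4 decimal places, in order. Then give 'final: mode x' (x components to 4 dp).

1 1.5624 1->3
final: 3 -0.5739 1.4134

Mode 1: guard c·x = 0.2078 hit at Δt = 1.5624 (t = 1.5624), x⁻ = (-2.8781, -0.0862) → reset → x⁺ = (-2.6142, 0.1781), jump to mode 3
Mode 3: flow for 0.6110 to horizon, guard not reached → x = (-0.5739, 1.4134)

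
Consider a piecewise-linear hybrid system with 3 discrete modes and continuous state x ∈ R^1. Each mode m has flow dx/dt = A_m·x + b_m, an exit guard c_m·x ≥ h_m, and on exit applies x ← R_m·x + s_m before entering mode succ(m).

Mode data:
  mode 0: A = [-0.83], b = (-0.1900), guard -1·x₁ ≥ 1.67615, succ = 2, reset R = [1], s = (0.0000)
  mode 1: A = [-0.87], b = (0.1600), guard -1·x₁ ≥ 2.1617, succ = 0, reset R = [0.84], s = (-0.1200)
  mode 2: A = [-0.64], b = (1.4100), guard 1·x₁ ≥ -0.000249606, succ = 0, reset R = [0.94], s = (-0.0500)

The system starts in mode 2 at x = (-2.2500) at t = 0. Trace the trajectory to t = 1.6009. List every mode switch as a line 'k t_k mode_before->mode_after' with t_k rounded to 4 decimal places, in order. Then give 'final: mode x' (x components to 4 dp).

Mode 2: guard c·x = -0.0002 hit at Δt = 1.0994 (t = 1.0994), x⁻ = (-0.0002) → reset → x⁺ = (-0.0502), jump to mode 0
Mode 0: flow for 0.5015 to horizon, guard not reached → x = (-0.1111)

1 1.0994 2->0
final: 0 -0.1111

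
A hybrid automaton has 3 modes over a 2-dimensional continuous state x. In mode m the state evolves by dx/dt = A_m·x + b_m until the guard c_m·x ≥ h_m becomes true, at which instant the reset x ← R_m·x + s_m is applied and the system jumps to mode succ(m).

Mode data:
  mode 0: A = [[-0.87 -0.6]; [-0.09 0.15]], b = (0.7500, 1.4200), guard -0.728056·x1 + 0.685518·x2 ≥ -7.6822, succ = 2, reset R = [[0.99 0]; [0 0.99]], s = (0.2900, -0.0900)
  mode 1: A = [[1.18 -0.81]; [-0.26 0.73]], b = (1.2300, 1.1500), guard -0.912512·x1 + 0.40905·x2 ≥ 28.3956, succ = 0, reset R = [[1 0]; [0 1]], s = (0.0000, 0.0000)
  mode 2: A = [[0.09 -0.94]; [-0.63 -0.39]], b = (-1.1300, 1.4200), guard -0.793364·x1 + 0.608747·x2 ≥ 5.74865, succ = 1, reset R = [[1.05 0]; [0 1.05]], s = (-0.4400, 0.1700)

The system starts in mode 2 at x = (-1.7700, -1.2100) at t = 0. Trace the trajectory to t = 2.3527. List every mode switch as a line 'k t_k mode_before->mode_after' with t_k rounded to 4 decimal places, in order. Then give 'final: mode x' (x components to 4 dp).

1 1.4559 2->1
final: 1 -21.9954 11.4865

Mode 2: guard c·x = 5.7486 hit at Δt = 1.4559 (t = 1.4559), x⁻ = (-4.9478, 2.9951) → reset → x⁺ = (-5.6351, 3.3149), jump to mode 1
Mode 1: flow for 0.8968 to horizon, guard not reached → x = (-21.9954, 11.4865)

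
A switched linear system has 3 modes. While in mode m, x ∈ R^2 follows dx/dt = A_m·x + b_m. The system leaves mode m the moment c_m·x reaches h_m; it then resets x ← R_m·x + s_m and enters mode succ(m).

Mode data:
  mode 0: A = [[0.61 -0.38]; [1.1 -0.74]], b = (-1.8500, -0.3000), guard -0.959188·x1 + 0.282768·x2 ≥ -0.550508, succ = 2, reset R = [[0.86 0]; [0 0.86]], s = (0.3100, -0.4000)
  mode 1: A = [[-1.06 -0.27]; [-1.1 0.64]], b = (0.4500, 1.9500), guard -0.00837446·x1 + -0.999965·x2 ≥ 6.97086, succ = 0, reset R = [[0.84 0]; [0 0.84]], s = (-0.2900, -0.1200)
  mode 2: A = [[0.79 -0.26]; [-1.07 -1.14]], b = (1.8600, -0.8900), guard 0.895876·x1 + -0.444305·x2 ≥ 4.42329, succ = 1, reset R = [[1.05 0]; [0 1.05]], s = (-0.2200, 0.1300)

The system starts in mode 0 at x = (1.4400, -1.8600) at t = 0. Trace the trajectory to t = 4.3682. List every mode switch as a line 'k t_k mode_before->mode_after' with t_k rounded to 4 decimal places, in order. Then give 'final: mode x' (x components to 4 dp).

1 1.0746 0->2
2 1.8951 2->1
3 3.1742 1->0
final: 0 2.3387 -0.8227

Mode 0: guard c·x = -0.5505 hit at Δt = 1.0746 (t = 1.0746), x⁻ = (0.5051, -0.2335) → reset → x⁺ = (0.7444, -0.6008), jump to mode 2
Mode 2: guard c·x = 4.4233 hit at Δt = 0.8205 (t = 1.8951), x⁻ = (3.9129, -2.0657) → reset → x⁺ = (3.8886, -2.0390), jump to mode 1
Mode 1: guard c·x = 6.9709 hit at Δt = 1.2791 (t = 3.1742), x⁻ = (2.2444, -6.9899) → reset → x⁺ = (1.5953, -5.9915), jump to mode 0
Mode 0: flow for 1.1940 to horizon, guard not reached → x = (2.3387, -0.8227)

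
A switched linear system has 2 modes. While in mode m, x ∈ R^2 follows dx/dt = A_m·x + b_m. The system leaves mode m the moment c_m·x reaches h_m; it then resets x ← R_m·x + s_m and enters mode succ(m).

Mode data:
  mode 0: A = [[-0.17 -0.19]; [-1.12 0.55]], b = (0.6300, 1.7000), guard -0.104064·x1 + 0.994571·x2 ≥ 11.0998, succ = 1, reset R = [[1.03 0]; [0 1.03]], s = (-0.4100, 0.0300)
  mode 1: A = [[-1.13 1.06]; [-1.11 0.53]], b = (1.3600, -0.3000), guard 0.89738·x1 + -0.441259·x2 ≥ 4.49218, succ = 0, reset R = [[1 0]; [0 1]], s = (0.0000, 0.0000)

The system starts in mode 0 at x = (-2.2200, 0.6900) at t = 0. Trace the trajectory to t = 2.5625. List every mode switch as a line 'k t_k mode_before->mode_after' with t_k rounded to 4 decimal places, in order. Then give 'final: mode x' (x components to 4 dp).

Mode 0: guard c·x = 11.0998 hit at Δt = 1.5211 (t = 1.5211), x⁻ = (-2.2267, 10.9274) → reset → x⁺ = (-2.7035, 11.2852), jump to mode 1
Mode 1: flow for 1.0414 to horizon, guard not reached → x = (8.9255, 13.7914)

1 1.5211 0->1
final: 1 8.9255 13.7914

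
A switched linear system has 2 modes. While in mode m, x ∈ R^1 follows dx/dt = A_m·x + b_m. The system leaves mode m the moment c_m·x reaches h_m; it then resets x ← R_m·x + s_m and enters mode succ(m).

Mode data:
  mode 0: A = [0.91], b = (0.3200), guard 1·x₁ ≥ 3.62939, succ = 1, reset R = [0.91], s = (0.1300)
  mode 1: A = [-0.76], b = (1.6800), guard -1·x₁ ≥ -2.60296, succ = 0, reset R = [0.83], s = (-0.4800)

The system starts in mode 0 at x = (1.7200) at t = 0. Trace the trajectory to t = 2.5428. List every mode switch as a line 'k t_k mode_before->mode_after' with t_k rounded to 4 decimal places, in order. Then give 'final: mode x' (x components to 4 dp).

1 0.7178 0->1
2 2.2126 1->0
final: 0 2.3927

Mode 0: guard c·x = 3.6294 hit at Δt = 0.7178 (t = 0.7178), x⁻ = (3.6294) → reset → x⁺ = (3.4327), jump to mode 1
Mode 1: guard c·x = -2.6030 hit at Δt = 1.4948 (t = 2.2126), x⁻ = (2.6030) → reset → x⁺ = (1.6805), jump to mode 0
Mode 0: flow for 0.3302 to horizon, guard not reached → x = (2.3927)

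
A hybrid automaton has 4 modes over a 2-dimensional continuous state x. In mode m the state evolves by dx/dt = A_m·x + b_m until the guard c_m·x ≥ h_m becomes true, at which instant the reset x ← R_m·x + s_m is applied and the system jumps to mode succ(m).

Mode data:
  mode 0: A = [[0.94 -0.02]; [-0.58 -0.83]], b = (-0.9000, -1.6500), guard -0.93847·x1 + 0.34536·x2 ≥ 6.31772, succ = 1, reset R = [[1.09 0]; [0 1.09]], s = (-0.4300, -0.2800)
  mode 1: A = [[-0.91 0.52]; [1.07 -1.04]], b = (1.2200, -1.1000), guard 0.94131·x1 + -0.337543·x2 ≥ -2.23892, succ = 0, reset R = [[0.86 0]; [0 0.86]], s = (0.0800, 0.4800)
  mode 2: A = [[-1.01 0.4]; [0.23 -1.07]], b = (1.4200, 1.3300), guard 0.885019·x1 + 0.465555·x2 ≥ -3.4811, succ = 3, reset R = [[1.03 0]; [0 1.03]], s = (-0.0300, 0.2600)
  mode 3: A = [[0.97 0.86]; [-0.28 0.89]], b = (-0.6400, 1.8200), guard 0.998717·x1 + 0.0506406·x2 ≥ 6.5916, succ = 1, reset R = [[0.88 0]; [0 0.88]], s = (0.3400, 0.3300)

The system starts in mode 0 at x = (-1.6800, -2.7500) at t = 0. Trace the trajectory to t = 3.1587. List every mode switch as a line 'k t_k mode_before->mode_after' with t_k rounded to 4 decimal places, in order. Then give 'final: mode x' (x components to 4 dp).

Mode 0: guard c·x = 6.3177 hit at Δt = 1.1714 (t = 1.1714), x⁻ = (-6.8935, -0.4390) → reset → x⁺ = (-7.9439, -0.7585), jump to mode 1
Mode 1: guard c·x = -2.2389 hit at Δt = 0.8713 (t = 2.0427), x⁻ = (-3.8642, -4.1431) → reset → x⁺ = (-3.2432, -3.0830), jump to mode 0
Mode 0: guard c·x = 6.3177 hit at Δt = 0.6994 (t = 2.7421), x⁻ = (-7.1060, -1.0165) → reset → x⁺ = (-8.1756, -1.3880), jump to mode 1
Mode 1: flow for 0.4166 to horizon, guard not reached → x = (-5.6764, -3.7017)

1 1.1714 0->1
2 2.0427 1->0
3 2.7421 0->1
final: 1 -5.6764 -3.7017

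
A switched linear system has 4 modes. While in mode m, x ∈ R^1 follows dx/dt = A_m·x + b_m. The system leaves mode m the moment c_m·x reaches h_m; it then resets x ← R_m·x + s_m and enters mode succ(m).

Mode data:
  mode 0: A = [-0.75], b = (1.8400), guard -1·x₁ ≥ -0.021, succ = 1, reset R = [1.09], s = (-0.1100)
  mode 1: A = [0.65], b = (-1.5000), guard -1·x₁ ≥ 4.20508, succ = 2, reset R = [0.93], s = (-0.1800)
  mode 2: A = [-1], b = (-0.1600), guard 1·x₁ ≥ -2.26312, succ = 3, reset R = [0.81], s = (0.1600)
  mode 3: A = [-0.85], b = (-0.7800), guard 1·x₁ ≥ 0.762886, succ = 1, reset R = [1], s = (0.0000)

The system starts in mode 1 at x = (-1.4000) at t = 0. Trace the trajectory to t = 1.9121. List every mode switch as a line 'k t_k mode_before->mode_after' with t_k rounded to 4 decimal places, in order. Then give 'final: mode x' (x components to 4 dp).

1 0.8667 1->2
2 1.4921 2->3
final: 3 -1.4463

Mode 1: guard c·x = 4.2051 hit at Δt = 0.8667 (t = 0.8667), x⁻ = (-4.2051) → reset → x⁺ = (-4.0907), jump to mode 2
Mode 2: guard c·x = -2.2631 hit at Δt = 0.6254 (t = 1.4921), x⁻ = (-2.2631) → reset → x⁺ = (-1.6731), jump to mode 3
Mode 3: flow for 0.4200 to horizon, guard not reached → x = (-1.4463)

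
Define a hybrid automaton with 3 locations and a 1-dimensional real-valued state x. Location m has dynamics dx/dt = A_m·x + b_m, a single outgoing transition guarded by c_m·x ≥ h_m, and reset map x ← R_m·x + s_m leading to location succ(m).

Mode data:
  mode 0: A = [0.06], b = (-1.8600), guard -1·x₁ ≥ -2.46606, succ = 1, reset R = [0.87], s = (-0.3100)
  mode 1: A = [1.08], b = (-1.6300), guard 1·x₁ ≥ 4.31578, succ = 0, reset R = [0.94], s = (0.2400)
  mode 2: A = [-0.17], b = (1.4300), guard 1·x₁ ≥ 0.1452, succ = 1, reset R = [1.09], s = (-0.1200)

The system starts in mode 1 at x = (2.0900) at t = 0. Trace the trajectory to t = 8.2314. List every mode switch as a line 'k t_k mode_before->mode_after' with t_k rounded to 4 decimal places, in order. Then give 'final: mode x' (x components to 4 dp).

Mode 1: guard c·x = 4.3158 hit at Δt = 1.4587 (t = 1.4587), x⁻ = (4.3158) → reset → x⁺ = (4.2968), jump to mode 0
Mode 0: guard c·x = -2.4661 hit at Δt = 1.1052 (t = 2.5639), x⁻ = (2.4661) → reset → x⁺ = (1.8355), jump to mode 1
Mode 1: guard c·x = 4.3158 hit at Δt = 1.9927 (t = 4.5566), x⁻ = (4.3158) → reset → x⁺ = (4.2968), jump to mode 0
Mode 0: guard c·x = -2.4661 hit at Δt = 1.1052 (t = 5.6618), x⁻ = (2.4661) → reset → x⁺ = (1.8355), jump to mode 1
Mode 1: guard c·x = 4.3158 hit at Δt = 1.9927 (t = 7.6546), x⁻ = (4.3158) → reset → x⁺ = (4.2968), jump to mode 0
Mode 0: flow for 0.5768 to horizon, guard not reached → x = (3.3565)

1 1.4587 1->0
2 2.5639 0->1
3 4.5566 1->0
4 5.6618 0->1
5 7.6546 1->0
final: 0 3.3565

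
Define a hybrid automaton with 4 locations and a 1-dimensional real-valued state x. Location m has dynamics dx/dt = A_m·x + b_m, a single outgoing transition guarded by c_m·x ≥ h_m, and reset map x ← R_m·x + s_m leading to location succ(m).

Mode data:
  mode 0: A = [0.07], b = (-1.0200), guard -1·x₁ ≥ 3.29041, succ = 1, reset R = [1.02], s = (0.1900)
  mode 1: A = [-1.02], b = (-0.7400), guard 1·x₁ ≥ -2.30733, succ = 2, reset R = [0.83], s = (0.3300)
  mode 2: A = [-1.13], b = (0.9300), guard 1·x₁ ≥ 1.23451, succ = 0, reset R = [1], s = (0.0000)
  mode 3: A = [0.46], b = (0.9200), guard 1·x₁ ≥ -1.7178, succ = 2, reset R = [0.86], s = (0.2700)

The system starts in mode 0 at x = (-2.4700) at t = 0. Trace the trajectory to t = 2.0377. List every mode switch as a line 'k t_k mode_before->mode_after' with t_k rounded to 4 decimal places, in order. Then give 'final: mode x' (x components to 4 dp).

Mode 0: guard c·x = 3.2904 hit at Δt = 0.6717 (t = 0.6717), x⁻ = (-3.2904) → reset → x⁺ = (-3.1662), jump to mode 1
Mode 1: guard c·x = -2.3073 hit at Δt = 0.4252 (t = 1.0969), x⁻ = (-2.3073) → reset → x⁺ = (-1.5851), jump to mode 2
Mode 2: flow for 0.9408 to horizon, guard not reached → x = (-0.0087)

1 0.6717 0->1
2 1.0969 1->2
final: 2 -0.0087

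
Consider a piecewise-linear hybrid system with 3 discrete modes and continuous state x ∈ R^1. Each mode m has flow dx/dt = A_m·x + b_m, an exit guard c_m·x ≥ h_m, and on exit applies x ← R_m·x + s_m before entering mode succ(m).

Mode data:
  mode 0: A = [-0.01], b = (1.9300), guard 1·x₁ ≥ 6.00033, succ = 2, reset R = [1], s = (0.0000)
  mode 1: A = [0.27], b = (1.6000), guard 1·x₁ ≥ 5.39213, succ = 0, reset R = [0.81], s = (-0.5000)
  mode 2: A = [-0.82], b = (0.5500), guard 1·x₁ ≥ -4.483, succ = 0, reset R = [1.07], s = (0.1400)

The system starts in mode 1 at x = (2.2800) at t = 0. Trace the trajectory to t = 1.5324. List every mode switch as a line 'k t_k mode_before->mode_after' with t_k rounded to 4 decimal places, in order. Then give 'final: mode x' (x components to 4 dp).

Mode 1: guard c·x = 5.3921 hit at Δt = 1.1909 (t = 1.1909), x⁻ = (5.3921) → reset → x⁺ = (3.8676), jump to mode 0
Mode 0: flow for 0.3415 to horizon, guard not reached → x = (4.5124)

1 1.1909 1->0
final: 0 4.5124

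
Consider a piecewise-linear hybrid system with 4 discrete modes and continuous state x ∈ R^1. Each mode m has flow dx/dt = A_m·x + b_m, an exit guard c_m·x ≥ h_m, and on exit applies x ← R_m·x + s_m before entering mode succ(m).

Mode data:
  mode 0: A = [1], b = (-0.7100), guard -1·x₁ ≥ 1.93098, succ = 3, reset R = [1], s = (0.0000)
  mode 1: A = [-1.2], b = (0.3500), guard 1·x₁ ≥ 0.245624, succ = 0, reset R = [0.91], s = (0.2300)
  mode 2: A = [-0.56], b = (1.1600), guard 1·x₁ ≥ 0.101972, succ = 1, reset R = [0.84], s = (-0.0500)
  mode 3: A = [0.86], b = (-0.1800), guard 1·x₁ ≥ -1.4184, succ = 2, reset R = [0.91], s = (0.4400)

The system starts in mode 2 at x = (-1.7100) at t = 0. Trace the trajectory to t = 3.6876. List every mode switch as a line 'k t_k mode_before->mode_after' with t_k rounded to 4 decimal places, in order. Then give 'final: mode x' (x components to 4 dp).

1 1.1649 2->1
2 2.5946 1->0
final: 0 -0.0551

Mode 2: guard c·x = 0.1020 hit at Δt = 1.1649 (t = 1.1649), x⁻ = (0.1020) → reset → x⁺ = (0.0357), jump to mode 1
Mode 1: guard c·x = 0.2456 hit at Δt = 1.4297 (t = 2.5946), x⁻ = (0.2456) → reset → x⁺ = (0.4535), jump to mode 0
Mode 0: flow for 1.0930 to horizon, guard not reached → x = (-0.0551)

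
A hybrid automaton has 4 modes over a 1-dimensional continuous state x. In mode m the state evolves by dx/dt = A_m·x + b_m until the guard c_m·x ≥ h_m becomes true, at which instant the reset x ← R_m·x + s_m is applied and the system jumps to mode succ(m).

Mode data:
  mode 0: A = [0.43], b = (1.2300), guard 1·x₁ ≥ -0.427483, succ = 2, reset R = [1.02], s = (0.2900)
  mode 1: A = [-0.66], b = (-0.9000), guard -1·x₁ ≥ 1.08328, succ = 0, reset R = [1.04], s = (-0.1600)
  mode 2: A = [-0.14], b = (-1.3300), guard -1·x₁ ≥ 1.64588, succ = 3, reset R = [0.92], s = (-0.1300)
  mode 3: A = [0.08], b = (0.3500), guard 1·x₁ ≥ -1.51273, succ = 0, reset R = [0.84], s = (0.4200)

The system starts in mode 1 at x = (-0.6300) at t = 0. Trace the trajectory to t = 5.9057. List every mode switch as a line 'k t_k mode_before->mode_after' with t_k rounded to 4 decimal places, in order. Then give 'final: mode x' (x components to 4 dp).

Mode 1: guard c·x = 1.0833 hit at Δt = 1.4575 (t = 1.4575), x⁻ = (-1.0833) → reset → x⁺ = (-1.2866), jump to mode 0
Mode 0: guard c·x = -0.4275 hit at Δt = 1.0130 (t = 2.4705), x⁻ = (-0.4275) → reset → x⁺ = (-0.1460), jump to mode 2
Mode 2: guard c·x = 1.6459 hit at Δt = 1.2483 (t = 3.7188), x⁻ = (-1.6459) → reset → x⁺ = (-1.6442), jump to mode 3
Mode 3: guard c·x = -1.5127 hit at Δt = 0.5878 (t = 4.3066), x⁻ = (-1.5127) → reset → x⁺ = (-0.8507), jump to mode 0
Mode 0: guard c·x = -0.4275 hit at Δt = 0.4444 (t = 4.7510), x⁻ = (-0.4275) → reset → x⁺ = (-0.1460), jump to mode 2
Mode 2: flow for 1.1547 to horizon, guard not reached → x = (-1.5423)

1 1.4575 1->0
2 2.4705 0->2
3 3.7188 2->3
4 4.3066 3->0
5 4.7510 0->2
final: 2 -1.5423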